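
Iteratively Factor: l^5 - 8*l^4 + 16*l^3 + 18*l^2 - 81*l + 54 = (l - 1)*(l^4 - 7*l^3 + 9*l^2 + 27*l - 54) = (l - 3)*(l - 1)*(l^3 - 4*l^2 - 3*l + 18) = (l - 3)^2*(l - 1)*(l^2 - l - 6) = (l - 3)^2*(l - 1)*(l + 2)*(l - 3)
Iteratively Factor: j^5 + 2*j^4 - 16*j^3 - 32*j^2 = (j + 2)*(j^4 - 16*j^2) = j*(j + 2)*(j^3 - 16*j) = j^2*(j + 2)*(j^2 - 16) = j^2*(j - 4)*(j + 2)*(j + 4)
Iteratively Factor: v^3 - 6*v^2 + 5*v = (v - 5)*(v^2 - v) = v*(v - 5)*(v - 1)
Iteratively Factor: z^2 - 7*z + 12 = (z - 3)*(z - 4)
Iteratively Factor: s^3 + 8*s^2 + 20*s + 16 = (s + 2)*(s^2 + 6*s + 8) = (s + 2)*(s + 4)*(s + 2)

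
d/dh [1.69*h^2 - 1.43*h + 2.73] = 3.38*h - 1.43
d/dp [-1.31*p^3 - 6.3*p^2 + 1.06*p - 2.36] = -3.93*p^2 - 12.6*p + 1.06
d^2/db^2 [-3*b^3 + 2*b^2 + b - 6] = 4 - 18*b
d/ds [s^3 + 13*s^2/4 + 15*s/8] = 3*s^2 + 13*s/2 + 15/8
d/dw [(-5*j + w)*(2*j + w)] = -3*j + 2*w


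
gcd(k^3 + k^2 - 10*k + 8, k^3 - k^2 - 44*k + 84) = k - 2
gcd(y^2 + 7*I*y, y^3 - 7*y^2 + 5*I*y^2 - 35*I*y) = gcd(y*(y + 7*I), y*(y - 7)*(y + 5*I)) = y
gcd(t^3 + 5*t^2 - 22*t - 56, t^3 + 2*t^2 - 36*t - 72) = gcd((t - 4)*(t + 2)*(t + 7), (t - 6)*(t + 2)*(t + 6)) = t + 2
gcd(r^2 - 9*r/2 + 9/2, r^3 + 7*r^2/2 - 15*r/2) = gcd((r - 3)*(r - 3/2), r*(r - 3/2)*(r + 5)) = r - 3/2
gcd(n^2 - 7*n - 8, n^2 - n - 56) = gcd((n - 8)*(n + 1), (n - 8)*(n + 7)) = n - 8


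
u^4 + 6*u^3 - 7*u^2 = u^2*(u - 1)*(u + 7)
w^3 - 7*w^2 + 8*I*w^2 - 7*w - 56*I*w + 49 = (w - 7)*(w + I)*(w + 7*I)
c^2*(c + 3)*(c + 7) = c^4 + 10*c^3 + 21*c^2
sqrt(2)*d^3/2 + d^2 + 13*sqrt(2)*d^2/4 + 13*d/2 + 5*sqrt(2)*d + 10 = (d + 5/2)*(d + 4)*(sqrt(2)*d/2 + 1)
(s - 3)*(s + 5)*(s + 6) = s^3 + 8*s^2 - 3*s - 90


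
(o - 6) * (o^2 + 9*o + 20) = o^3 + 3*o^2 - 34*o - 120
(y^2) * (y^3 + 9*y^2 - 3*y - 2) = y^5 + 9*y^4 - 3*y^3 - 2*y^2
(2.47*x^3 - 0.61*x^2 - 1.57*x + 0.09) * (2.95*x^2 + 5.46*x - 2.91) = 7.2865*x^5 + 11.6867*x^4 - 15.1498*x^3 - 6.5316*x^2 + 5.0601*x - 0.2619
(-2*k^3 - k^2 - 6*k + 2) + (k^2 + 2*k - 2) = -2*k^3 - 4*k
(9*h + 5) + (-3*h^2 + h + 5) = -3*h^2 + 10*h + 10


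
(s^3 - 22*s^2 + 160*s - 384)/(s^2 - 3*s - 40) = (s^2 - 14*s + 48)/(s + 5)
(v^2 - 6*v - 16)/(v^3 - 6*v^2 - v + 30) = (v - 8)/(v^2 - 8*v + 15)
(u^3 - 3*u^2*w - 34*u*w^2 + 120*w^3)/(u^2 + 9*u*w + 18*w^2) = (u^2 - 9*u*w + 20*w^2)/(u + 3*w)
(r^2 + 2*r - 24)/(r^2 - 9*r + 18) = (r^2 + 2*r - 24)/(r^2 - 9*r + 18)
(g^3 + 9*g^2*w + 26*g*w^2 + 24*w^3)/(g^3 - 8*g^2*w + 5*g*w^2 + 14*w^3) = (g^3 + 9*g^2*w + 26*g*w^2 + 24*w^3)/(g^3 - 8*g^2*w + 5*g*w^2 + 14*w^3)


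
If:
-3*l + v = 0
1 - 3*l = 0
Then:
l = 1/3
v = 1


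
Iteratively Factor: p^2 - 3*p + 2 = (p - 1)*(p - 2)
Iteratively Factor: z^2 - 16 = (z - 4)*(z + 4)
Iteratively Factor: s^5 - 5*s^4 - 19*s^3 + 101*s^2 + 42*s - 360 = (s - 5)*(s^4 - 19*s^2 + 6*s + 72) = (s - 5)*(s - 3)*(s^3 + 3*s^2 - 10*s - 24) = (s - 5)*(s - 3)*(s + 4)*(s^2 - s - 6) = (s - 5)*(s - 3)^2*(s + 4)*(s + 2)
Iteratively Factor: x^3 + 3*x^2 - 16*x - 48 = (x - 4)*(x^2 + 7*x + 12) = (x - 4)*(x + 3)*(x + 4)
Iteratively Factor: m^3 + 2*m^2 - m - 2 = (m - 1)*(m^2 + 3*m + 2) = (m - 1)*(m + 1)*(m + 2)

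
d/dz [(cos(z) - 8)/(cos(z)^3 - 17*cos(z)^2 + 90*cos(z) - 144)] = (2*cos(z) - 9)*sin(z)/((cos(z) - 6)^2*(cos(z) - 3)^2)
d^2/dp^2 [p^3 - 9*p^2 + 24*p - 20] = 6*p - 18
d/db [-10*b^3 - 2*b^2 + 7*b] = -30*b^2 - 4*b + 7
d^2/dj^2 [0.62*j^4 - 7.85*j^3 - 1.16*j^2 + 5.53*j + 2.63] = 7.44*j^2 - 47.1*j - 2.32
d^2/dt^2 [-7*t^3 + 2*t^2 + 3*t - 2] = 4 - 42*t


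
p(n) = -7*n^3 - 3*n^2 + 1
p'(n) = -21*n^2 - 6*n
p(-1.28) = 10.76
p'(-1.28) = -26.73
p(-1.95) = 41.50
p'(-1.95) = -68.15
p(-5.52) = 1086.97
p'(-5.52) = -606.76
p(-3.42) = 245.92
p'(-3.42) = -225.10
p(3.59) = -361.54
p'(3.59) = -292.19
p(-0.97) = 4.57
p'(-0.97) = -13.94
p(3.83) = -436.28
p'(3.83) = -331.03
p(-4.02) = 407.27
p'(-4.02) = -315.25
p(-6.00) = 1405.00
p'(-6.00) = -720.00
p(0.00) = 1.00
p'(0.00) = 0.00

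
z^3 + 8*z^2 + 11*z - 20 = (z - 1)*(z + 4)*(z + 5)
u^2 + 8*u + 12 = (u + 2)*(u + 6)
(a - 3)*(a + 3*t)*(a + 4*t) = a^3 + 7*a^2*t - 3*a^2 + 12*a*t^2 - 21*a*t - 36*t^2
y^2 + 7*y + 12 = (y + 3)*(y + 4)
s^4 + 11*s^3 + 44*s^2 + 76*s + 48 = (s + 2)^2*(s + 3)*(s + 4)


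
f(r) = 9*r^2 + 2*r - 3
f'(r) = 18*r + 2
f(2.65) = 65.50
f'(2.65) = 49.70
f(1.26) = 13.81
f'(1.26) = 24.68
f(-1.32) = 10.04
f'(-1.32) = -21.76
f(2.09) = 40.49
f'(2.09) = 39.62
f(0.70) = 2.81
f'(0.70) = 14.60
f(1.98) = 36.24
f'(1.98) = 37.64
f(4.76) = 210.44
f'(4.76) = 87.68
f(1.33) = 15.58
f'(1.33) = 25.94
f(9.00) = 744.00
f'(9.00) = 164.00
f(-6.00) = 309.00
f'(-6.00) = -106.00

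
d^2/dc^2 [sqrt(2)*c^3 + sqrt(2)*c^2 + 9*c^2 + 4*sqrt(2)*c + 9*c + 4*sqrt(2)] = 6*sqrt(2)*c + 2*sqrt(2) + 18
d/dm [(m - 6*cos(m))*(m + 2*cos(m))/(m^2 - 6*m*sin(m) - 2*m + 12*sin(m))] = (2*(m - 6*cos(m))*(m + 2*cos(m))*(3*m*cos(m) - m + 3*sin(m) - 6*cos(m) + 1) + 2*(m^2 - 6*m*sin(m) - 2*m + 12*sin(m))*(2*m*sin(m) + m + 6*sin(2*m) - 2*cos(m)))/((m - 2)^2*(m - 6*sin(m))^2)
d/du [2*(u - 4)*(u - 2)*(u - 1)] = 6*u^2 - 28*u + 28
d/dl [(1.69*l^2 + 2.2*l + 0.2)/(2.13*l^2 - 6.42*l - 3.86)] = (-15.5358*l^2 - 13.8988*l - 7.208)/(4.5369*l^4 - 27.3492*l^3 + 24.7728*l^2 + 49.5624*l + 14.8996)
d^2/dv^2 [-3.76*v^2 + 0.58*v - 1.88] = -7.52000000000000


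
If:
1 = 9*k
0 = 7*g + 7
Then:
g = -1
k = 1/9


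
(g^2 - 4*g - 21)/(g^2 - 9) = (g - 7)/(g - 3)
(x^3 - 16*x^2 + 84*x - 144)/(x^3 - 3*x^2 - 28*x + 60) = (x^2 - 10*x + 24)/(x^2 + 3*x - 10)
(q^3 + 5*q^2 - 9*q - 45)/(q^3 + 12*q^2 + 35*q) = (q^2 - 9)/(q*(q + 7))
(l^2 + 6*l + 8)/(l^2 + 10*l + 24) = (l + 2)/(l + 6)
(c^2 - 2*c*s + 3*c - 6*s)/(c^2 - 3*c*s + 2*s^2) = (-c - 3)/(-c + s)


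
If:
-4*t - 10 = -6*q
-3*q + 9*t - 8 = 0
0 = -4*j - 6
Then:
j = -3/2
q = 61/21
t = 13/7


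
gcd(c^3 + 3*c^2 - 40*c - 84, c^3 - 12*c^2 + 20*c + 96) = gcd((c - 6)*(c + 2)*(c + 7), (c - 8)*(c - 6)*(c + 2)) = c^2 - 4*c - 12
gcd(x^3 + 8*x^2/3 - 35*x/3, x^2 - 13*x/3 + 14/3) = x - 7/3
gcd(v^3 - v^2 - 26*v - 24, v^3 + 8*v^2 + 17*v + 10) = v + 1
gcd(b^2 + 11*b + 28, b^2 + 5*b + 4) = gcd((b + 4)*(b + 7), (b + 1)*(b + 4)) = b + 4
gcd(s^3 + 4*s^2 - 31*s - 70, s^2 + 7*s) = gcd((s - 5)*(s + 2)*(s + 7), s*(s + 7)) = s + 7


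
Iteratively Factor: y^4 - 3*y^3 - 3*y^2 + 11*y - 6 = (y - 1)*(y^3 - 2*y^2 - 5*y + 6) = (y - 1)*(y + 2)*(y^2 - 4*y + 3) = (y - 1)^2*(y + 2)*(y - 3)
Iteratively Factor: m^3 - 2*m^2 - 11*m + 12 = (m - 4)*(m^2 + 2*m - 3) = (m - 4)*(m + 3)*(m - 1)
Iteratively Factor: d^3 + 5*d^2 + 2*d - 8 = (d - 1)*(d^2 + 6*d + 8) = (d - 1)*(d + 4)*(d + 2)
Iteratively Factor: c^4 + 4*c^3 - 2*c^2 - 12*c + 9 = (c - 1)*(c^3 + 5*c^2 + 3*c - 9) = (c - 1)^2*(c^2 + 6*c + 9) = (c - 1)^2*(c + 3)*(c + 3)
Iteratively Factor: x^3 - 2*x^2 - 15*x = (x + 3)*(x^2 - 5*x) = (x - 5)*(x + 3)*(x)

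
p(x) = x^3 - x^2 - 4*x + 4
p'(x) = 3*x^2 - 2*x - 4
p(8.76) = 564.44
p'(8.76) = 208.69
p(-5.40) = -161.02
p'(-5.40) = 94.28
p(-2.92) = -17.74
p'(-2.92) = 27.42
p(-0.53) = 5.69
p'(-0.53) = -2.10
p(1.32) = -0.72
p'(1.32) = -1.41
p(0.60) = 1.46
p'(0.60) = -4.12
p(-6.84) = -335.44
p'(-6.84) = 150.04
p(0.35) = 2.52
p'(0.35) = -4.33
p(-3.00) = -20.00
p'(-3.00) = 29.00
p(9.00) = 616.00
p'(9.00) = 221.00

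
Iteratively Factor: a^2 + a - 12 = (a - 3)*(a + 4)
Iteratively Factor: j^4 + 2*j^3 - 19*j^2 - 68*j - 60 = (j + 3)*(j^3 - j^2 - 16*j - 20) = (j - 5)*(j + 3)*(j^2 + 4*j + 4) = (j - 5)*(j + 2)*(j + 3)*(j + 2)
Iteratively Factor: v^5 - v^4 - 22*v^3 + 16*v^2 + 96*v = (v - 3)*(v^4 + 2*v^3 - 16*v^2 - 32*v) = v*(v - 3)*(v^3 + 2*v^2 - 16*v - 32) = v*(v - 4)*(v - 3)*(v^2 + 6*v + 8) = v*(v - 4)*(v - 3)*(v + 4)*(v + 2)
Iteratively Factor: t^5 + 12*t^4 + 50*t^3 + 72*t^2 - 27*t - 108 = (t - 1)*(t^4 + 13*t^3 + 63*t^2 + 135*t + 108) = (t - 1)*(t + 3)*(t^3 + 10*t^2 + 33*t + 36) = (t - 1)*(t + 3)*(t + 4)*(t^2 + 6*t + 9) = (t - 1)*(t + 3)^2*(t + 4)*(t + 3)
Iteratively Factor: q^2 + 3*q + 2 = (q + 1)*(q + 2)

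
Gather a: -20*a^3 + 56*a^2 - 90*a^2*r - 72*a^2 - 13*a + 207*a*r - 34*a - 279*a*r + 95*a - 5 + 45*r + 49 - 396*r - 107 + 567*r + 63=-20*a^3 + a^2*(-90*r - 16) + a*(48 - 72*r) + 216*r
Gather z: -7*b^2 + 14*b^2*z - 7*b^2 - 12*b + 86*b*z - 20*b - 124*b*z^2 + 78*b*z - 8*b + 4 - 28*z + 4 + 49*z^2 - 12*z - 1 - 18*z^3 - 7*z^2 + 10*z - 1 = -14*b^2 - 40*b - 18*z^3 + z^2*(42 - 124*b) + z*(14*b^2 + 164*b - 30) + 6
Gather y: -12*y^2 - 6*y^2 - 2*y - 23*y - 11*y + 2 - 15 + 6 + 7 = -18*y^2 - 36*y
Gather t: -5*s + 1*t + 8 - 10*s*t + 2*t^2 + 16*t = -5*s + 2*t^2 + t*(17 - 10*s) + 8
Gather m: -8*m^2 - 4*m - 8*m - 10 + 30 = -8*m^2 - 12*m + 20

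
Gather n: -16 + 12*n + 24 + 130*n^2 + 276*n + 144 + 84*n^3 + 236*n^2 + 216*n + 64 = 84*n^3 + 366*n^2 + 504*n + 216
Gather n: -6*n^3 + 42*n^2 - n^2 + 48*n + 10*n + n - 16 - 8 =-6*n^3 + 41*n^2 + 59*n - 24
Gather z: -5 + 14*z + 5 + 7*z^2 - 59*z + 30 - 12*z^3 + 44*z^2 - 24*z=-12*z^3 + 51*z^2 - 69*z + 30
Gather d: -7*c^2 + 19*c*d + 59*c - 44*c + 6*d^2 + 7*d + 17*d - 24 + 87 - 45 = -7*c^2 + 15*c + 6*d^2 + d*(19*c + 24) + 18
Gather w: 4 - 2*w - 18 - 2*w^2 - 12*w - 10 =-2*w^2 - 14*w - 24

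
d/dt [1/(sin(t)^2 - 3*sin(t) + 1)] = (3 - 2*sin(t))*cos(t)/(sin(t)^2 - 3*sin(t) + 1)^2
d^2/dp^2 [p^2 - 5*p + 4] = 2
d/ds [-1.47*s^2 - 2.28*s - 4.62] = -2.94*s - 2.28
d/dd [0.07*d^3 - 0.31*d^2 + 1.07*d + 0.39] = 0.21*d^2 - 0.62*d + 1.07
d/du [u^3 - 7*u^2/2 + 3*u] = 3*u^2 - 7*u + 3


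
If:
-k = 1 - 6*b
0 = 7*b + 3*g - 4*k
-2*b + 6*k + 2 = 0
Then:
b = 2/17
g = -2/3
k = -5/17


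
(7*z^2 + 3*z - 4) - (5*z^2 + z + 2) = 2*z^2 + 2*z - 6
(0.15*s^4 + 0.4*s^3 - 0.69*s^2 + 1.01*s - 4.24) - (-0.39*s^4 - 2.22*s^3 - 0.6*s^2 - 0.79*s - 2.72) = 0.54*s^4 + 2.62*s^3 - 0.09*s^2 + 1.8*s - 1.52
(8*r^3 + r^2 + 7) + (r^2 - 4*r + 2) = 8*r^3 + 2*r^2 - 4*r + 9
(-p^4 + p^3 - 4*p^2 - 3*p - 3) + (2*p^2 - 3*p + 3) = -p^4 + p^3 - 2*p^2 - 6*p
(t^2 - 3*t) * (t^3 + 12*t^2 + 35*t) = t^5 + 9*t^4 - t^3 - 105*t^2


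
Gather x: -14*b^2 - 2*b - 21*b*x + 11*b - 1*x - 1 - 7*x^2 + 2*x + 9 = -14*b^2 + 9*b - 7*x^2 + x*(1 - 21*b) + 8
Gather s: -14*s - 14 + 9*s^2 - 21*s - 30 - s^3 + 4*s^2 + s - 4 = -s^3 + 13*s^2 - 34*s - 48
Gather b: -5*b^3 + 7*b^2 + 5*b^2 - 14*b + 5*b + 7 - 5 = -5*b^3 + 12*b^2 - 9*b + 2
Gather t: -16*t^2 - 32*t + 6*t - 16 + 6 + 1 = -16*t^2 - 26*t - 9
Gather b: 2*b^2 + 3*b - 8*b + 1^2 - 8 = 2*b^2 - 5*b - 7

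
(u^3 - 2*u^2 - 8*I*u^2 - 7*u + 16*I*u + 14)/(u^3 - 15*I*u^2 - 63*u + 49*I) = (u - 2)/(u - 7*I)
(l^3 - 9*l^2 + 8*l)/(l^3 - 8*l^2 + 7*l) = (l - 8)/(l - 7)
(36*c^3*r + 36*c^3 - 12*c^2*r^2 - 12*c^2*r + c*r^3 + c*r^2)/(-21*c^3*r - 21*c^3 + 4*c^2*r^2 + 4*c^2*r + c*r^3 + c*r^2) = (36*c^2 - 12*c*r + r^2)/(-21*c^2 + 4*c*r + r^2)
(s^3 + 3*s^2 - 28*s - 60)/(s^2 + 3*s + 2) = (s^2 + s - 30)/(s + 1)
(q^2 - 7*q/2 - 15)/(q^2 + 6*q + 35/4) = 2*(q - 6)/(2*q + 7)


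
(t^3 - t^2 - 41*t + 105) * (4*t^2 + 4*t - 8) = 4*t^5 - 176*t^3 + 264*t^2 + 748*t - 840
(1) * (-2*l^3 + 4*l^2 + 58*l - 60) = -2*l^3 + 4*l^2 + 58*l - 60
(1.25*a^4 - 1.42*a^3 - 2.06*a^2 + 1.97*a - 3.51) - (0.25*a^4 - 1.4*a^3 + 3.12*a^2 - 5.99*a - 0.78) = 1.0*a^4 - 0.02*a^3 - 5.18*a^2 + 7.96*a - 2.73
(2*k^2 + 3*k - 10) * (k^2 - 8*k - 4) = 2*k^4 - 13*k^3 - 42*k^2 + 68*k + 40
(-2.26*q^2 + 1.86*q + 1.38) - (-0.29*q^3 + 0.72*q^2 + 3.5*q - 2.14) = 0.29*q^3 - 2.98*q^2 - 1.64*q + 3.52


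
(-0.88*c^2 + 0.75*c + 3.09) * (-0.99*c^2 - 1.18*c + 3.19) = 0.8712*c^4 + 0.2959*c^3 - 6.7513*c^2 - 1.2537*c + 9.8571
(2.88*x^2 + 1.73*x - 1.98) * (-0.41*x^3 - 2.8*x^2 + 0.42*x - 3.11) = -1.1808*x^5 - 8.7733*x^4 - 2.8226*x^3 - 2.6862*x^2 - 6.2119*x + 6.1578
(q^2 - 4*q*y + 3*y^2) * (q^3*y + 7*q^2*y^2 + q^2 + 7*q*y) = q^5*y + 3*q^4*y^2 + q^4 - 25*q^3*y^3 + 3*q^3*y + 21*q^2*y^4 - 25*q^2*y^2 + 21*q*y^3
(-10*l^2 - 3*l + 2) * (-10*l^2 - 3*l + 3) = 100*l^4 + 60*l^3 - 41*l^2 - 15*l + 6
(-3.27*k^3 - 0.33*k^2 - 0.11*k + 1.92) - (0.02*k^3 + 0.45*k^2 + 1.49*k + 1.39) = -3.29*k^3 - 0.78*k^2 - 1.6*k + 0.53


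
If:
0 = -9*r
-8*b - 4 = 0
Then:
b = -1/2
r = 0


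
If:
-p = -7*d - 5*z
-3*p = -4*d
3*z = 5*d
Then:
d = 0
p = 0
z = 0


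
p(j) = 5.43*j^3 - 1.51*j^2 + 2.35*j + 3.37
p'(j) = 16.29*j^2 - 3.02*j + 2.35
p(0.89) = 8.09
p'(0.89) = 12.57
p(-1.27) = -13.17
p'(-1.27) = 32.46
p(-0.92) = -4.30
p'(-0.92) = 18.92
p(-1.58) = -25.53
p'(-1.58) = 47.79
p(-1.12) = -8.78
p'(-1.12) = 26.17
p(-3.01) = -165.47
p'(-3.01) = 159.03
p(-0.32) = 2.29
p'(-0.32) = 4.98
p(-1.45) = -19.77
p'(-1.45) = 40.98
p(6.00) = 1135.99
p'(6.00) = 570.67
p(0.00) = 3.37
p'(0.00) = 2.35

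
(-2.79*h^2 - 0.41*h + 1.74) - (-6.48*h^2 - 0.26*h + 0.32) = 3.69*h^2 - 0.15*h + 1.42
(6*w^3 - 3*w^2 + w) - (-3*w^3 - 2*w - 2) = 9*w^3 - 3*w^2 + 3*w + 2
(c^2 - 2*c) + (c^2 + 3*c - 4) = 2*c^2 + c - 4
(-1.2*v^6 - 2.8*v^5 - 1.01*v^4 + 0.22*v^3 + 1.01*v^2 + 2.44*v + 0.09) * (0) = 0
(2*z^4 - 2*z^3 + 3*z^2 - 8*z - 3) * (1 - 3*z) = -6*z^5 + 8*z^4 - 11*z^3 + 27*z^2 + z - 3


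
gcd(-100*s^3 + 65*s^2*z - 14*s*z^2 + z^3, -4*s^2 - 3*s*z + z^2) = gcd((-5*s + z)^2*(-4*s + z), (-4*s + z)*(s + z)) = -4*s + z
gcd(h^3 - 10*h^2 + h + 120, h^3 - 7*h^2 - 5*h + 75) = h^2 - 2*h - 15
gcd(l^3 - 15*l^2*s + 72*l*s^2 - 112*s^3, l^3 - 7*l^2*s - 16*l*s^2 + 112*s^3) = l^2 - 11*l*s + 28*s^2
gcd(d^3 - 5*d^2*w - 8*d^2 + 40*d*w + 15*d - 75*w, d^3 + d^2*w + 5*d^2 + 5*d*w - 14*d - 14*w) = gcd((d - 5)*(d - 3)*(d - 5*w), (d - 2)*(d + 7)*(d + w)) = 1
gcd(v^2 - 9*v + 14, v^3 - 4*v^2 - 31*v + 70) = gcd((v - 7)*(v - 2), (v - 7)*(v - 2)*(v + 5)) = v^2 - 9*v + 14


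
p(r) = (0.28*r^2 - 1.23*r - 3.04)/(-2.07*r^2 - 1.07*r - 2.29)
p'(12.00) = -0.01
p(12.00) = -0.07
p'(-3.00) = 0.05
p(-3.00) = -0.18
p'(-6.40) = -0.00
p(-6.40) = -0.20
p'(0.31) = -0.63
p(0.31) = 1.20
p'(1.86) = -0.28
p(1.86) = 0.38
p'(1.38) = -0.42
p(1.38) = 0.55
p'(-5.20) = -0.00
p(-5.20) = -0.21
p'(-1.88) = 0.27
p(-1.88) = -0.03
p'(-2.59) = 0.09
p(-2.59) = -0.15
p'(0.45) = -0.71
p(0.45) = 1.11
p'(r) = (0.56*r - 1.23)/(-2.07*r^2 - 1.07*r - 2.29) + (4.14*r + 1.07)*(0.28*r^2 - 1.23*r - 3.04)/(-2.07*r^2 - 1.07*r - 2.29)^2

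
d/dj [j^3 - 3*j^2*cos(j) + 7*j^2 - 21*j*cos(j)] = 3*j^2*sin(j) + 3*j^2 + 21*j*sin(j) - 6*j*cos(j) + 14*j - 21*cos(j)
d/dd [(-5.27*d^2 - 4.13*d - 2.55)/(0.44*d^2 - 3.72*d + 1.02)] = (21.4216*d^2 - 8.5068*d - 13.6986)/(0.1936*d^4 - 3.2736*d^3 + 14.736*d^2 - 7.5888*d + 1.0404)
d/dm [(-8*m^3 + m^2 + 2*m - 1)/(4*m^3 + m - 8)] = (-4*m^4 - 32*m^3 + 205*m^2 - 16*m - 15)/(16*m^6 + 8*m^4 - 64*m^3 + m^2 - 16*m + 64)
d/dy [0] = 0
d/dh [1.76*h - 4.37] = 1.76000000000000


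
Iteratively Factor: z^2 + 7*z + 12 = (z + 3)*(z + 4)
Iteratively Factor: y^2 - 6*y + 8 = (y - 2)*(y - 4)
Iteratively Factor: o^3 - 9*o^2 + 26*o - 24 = (o - 3)*(o^2 - 6*o + 8) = (o - 3)*(o - 2)*(o - 4)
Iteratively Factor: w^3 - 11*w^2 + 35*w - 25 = (w - 5)*(w^2 - 6*w + 5) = (w - 5)^2*(w - 1)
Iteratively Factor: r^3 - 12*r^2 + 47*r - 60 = (r - 4)*(r^2 - 8*r + 15) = (r - 5)*(r - 4)*(r - 3)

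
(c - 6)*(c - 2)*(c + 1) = c^3 - 7*c^2 + 4*c + 12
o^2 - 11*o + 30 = (o - 6)*(o - 5)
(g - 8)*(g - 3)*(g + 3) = g^3 - 8*g^2 - 9*g + 72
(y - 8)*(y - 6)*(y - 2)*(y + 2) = y^4 - 14*y^3 + 44*y^2 + 56*y - 192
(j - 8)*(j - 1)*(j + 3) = j^3 - 6*j^2 - 19*j + 24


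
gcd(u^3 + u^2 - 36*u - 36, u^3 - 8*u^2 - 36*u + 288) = u^2 - 36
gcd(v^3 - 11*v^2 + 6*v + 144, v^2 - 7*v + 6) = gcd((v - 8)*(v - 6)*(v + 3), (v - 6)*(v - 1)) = v - 6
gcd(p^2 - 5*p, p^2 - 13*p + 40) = p - 5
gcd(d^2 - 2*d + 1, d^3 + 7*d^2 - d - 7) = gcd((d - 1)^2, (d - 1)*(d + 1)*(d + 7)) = d - 1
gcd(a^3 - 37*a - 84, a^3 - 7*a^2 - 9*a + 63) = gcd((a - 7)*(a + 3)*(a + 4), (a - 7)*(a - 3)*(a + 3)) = a^2 - 4*a - 21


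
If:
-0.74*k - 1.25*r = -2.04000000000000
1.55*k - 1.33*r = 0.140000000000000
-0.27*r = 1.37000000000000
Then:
No Solution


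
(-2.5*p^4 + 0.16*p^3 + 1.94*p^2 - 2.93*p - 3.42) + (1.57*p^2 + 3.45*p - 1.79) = -2.5*p^4 + 0.16*p^3 + 3.51*p^2 + 0.52*p - 5.21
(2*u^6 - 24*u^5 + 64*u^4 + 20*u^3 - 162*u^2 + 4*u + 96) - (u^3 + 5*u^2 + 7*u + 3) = 2*u^6 - 24*u^5 + 64*u^4 + 19*u^3 - 167*u^2 - 3*u + 93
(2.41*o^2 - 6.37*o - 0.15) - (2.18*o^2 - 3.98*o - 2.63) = 0.23*o^2 - 2.39*o + 2.48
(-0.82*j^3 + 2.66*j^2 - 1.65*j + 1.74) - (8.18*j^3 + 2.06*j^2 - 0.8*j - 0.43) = -9.0*j^3 + 0.6*j^2 - 0.85*j + 2.17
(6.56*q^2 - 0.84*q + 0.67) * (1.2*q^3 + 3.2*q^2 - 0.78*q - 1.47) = 7.872*q^5 + 19.984*q^4 - 7.0008*q^3 - 6.844*q^2 + 0.7122*q - 0.9849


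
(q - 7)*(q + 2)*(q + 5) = q^3 - 39*q - 70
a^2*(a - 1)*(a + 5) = a^4 + 4*a^3 - 5*a^2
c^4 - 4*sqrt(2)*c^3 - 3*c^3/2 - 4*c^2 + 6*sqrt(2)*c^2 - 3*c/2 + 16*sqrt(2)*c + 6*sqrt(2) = (c - 3)*(c + 1/2)*(c + 1)*(c - 4*sqrt(2))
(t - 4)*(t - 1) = t^2 - 5*t + 4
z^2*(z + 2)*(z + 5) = z^4 + 7*z^3 + 10*z^2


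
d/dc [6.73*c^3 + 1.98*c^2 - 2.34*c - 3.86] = 20.19*c^2 + 3.96*c - 2.34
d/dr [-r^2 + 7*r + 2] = 7 - 2*r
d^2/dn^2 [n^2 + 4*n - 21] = 2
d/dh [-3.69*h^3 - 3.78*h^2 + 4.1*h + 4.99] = -11.07*h^2 - 7.56*h + 4.1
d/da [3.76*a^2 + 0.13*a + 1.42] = 7.52*a + 0.13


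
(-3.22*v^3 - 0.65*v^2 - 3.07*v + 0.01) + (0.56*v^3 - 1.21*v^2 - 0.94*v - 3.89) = -2.66*v^3 - 1.86*v^2 - 4.01*v - 3.88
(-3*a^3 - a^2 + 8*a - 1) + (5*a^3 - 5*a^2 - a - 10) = 2*a^3 - 6*a^2 + 7*a - 11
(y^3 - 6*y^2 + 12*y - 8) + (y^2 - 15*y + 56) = y^3 - 5*y^2 - 3*y + 48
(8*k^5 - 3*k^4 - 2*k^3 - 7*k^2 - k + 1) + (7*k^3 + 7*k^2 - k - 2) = 8*k^5 - 3*k^4 + 5*k^3 - 2*k - 1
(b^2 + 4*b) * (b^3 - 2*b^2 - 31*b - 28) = b^5 + 2*b^4 - 39*b^3 - 152*b^2 - 112*b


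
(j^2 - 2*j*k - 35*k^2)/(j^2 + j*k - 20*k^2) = (j - 7*k)/(j - 4*k)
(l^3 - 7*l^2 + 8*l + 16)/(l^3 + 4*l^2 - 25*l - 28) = (l - 4)/(l + 7)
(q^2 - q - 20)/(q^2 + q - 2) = (q^2 - q - 20)/(q^2 + q - 2)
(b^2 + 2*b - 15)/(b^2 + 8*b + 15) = (b - 3)/(b + 3)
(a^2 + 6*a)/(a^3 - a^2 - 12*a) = (a + 6)/(a^2 - a - 12)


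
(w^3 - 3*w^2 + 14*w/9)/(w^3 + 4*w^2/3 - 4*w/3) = (w - 7/3)/(w + 2)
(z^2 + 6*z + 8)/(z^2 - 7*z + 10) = (z^2 + 6*z + 8)/(z^2 - 7*z + 10)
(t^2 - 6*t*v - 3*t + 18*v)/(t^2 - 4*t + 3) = (t - 6*v)/(t - 1)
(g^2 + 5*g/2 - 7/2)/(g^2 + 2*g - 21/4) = 2*(g - 1)/(2*g - 3)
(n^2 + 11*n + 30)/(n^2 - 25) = (n + 6)/(n - 5)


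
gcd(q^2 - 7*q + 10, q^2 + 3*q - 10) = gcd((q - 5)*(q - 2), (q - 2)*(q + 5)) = q - 2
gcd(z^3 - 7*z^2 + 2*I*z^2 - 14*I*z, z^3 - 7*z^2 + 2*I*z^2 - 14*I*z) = z^3 + z^2*(-7 + 2*I) - 14*I*z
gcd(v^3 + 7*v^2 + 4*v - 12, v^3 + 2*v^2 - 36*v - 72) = v^2 + 8*v + 12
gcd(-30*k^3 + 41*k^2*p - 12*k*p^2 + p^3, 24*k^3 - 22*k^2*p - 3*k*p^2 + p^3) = 6*k^2 - 7*k*p + p^2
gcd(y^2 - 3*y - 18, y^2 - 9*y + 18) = y - 6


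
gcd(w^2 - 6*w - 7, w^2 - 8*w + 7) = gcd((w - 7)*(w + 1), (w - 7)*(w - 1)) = w - 7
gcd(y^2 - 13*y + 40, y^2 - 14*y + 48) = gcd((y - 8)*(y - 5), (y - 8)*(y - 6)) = y - 8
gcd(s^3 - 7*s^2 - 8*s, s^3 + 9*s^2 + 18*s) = s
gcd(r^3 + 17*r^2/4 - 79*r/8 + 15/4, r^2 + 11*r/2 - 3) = r^2 + 11*r/2 - 3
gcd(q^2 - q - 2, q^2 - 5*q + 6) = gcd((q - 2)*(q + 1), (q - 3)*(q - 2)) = q - 2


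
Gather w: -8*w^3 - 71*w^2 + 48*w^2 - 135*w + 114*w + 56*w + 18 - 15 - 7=-8*w^3 - 23*w^2 + 35*w - 4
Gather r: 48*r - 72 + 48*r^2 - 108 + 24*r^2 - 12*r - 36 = 72*r^2 + 36*r - 216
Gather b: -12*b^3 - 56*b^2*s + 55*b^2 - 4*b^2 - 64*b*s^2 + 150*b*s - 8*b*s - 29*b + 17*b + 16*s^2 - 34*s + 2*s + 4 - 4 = -12*b^3 + b^2*(51 - 56*s) + b*(-64*s^2 + 142*s - 12) + 16*s^2 - 32*s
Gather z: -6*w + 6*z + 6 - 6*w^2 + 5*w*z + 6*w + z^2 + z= -6*w^2 + z^2 + z*(5*w + 7) + 6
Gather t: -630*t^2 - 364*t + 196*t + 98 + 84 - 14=-630*t^2 - 168*t + 168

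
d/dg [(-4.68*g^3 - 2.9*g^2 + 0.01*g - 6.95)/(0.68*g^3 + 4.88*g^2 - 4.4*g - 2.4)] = (-20.8664*g^4 + 41.1704*g^3 + 60.5852*g^2 + 81.752*g - 30.604)/(0.4624*g^6 + 6.6368*g^5 + 17.8304*g^4 - 46.208*g^3 - 4.064*g^2 + 21.12*g + 5.76)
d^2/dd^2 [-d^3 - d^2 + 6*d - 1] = -6*d - 2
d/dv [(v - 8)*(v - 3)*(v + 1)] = 3*v^2 - 20*v + 13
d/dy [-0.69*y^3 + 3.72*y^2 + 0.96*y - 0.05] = -2.07*y^2 + 7.44*y + 0.96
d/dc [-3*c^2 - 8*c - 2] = -6*c - 8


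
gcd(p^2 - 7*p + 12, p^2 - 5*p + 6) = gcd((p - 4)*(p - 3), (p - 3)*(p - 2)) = p - 3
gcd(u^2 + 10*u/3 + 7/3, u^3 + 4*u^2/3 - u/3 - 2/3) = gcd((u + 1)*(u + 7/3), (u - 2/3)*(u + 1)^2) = u + 1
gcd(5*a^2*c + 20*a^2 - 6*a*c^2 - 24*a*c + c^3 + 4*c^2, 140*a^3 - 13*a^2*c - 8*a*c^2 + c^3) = 5*a - c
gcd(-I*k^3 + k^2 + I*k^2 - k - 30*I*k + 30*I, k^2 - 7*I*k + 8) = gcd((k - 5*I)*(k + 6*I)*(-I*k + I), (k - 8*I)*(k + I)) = 1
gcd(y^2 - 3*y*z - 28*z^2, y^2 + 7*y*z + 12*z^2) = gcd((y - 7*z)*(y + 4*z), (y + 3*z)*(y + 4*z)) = y + 4*z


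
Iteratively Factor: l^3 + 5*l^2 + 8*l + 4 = (l + 1)*(l^2 + 4*l + 4) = (l + 1)*(l + 2)*(l + 2)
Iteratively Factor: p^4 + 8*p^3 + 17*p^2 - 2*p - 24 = (p + 3)*(p^3 + 5*p^2 + 2*p - 8) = (p - 1)*(p + 3)*(p^2 + 6*p + 8) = (p - 1)*(p + 2)*(p + 3)*(p + 4)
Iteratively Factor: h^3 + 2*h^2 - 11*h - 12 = (h + 4)*(h^2 - 2*h - 3) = (h - 3)*(h + 4)*(h + 1)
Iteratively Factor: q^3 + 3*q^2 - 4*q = (q + 4)*(q^2 - q) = q*(q + 4)*(q - 1)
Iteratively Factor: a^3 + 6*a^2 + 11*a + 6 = (a + 1)*(a^2 + 5*a + 6) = (a + 1)*(a + 3)*(a + 2)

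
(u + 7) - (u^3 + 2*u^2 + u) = -u^3 - 2*u^2 + 7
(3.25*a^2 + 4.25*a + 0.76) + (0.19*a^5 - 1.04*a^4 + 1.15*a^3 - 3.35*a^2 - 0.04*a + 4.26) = 0.19*a^5 - 1.04*a^4 + 1.15*a^3 - 0.1*a^2 + 4.21*a + 5.02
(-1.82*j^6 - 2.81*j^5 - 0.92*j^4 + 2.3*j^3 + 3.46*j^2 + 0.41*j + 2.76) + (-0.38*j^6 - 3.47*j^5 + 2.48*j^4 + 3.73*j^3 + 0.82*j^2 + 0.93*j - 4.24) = -2.2*j^6 - 6.28*j^5 + 1.56*j^4 + 6.03*j^3 + 4.28*j^2 + 1.34*j - 1.48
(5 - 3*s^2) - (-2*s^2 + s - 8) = -s^2 - s + 13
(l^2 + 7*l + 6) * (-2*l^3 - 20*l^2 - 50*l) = -2*l^5 - 34*l^4 - 202*l^3 - 470*l^2 - 300*l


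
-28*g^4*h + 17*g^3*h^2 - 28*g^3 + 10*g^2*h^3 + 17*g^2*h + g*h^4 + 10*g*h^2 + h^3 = (-g + h)*(4*g + h)*(7*g + h)*(g*h + 1)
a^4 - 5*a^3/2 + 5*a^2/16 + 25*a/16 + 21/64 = (a - 7/4)*(a - 3/2)*(a + 1/4)*(a + 1/2)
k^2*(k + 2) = k^3 + 2*k^2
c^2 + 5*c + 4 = (c + 1)*(c + 4)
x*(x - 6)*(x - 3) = x^3 - 9*x^2 + 18*x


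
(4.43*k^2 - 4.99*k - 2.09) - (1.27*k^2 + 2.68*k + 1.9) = 3.16*k^2 - 7.67*k - 3.99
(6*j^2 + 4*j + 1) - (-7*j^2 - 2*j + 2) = 13*j^2 + 6*j - 1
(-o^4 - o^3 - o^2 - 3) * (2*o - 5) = -2*o^5 + 3*o^4 + 3*o^3 + 5*o^2 - 6*o + 15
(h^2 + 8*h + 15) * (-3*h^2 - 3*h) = -3*h^4 - 27*h^3 - 69*h^2 - 45*h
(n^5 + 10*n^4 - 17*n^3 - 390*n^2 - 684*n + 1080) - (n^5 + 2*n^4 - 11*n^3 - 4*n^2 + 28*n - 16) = 8*n^4 - 6*n^3 - 386*n^2 - 712*n + 1096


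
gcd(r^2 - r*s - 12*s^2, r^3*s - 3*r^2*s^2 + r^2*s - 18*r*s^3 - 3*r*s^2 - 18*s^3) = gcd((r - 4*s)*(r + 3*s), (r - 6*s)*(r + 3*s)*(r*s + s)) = r + 3*s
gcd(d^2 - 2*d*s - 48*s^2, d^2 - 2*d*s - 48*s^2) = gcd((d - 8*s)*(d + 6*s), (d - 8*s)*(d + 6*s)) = -d^2 + 2*d*s + 48*s^2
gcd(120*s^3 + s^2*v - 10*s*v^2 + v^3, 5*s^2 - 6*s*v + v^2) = 5*s - v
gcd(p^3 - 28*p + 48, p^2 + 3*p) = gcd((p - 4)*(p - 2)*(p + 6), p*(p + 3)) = 1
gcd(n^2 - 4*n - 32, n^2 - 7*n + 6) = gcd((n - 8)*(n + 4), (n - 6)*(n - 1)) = 1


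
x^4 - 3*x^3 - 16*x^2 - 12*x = x*(x - 6)*(x + 1)*(x + 2)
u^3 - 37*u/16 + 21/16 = (u - 1)*(u - 3/4)*(u + 7/4)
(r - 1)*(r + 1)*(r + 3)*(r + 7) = r^4 + 10*r^3 + 20*r^2 - 10*r - 21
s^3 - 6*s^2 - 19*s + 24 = (s - 8)*(s - 1)*(s + 3)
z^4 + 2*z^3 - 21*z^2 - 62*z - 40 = (z - 5)*(z + 1)*(z + 2)*(z + 4)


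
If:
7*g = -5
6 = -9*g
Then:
No Solution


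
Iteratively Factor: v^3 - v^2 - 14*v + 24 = (v + 4)*(v^2 - 5*v + 6) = (v - 2)*(v + 4)*(v - 3)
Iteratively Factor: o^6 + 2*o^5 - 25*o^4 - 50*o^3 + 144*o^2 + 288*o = (o + 3)*(o^5 - o^4 - 22*o^3 + 16*o^2 + 96*o) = (o + 3)*(o + 4)*(o^4 - 5*o^3 - 2*o^2 + 24*o) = (o - 3)*(o + 3)*(o + 4)*(o^3 - 2*o^2 - 8*o) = (o - 4)*(o - 3)*(o + 3)*(o + 4)*(o^2 + 2*o) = (o - 4)*(o - 3)*(o + 2)*(o + 3)*(o + 4)*(o)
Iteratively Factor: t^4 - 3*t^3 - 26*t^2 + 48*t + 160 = (t - 5)*(t^3 + 2*t^2 - 16*t - 32) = (t - 5)*(t - 4)*(t^2 + 6*t + 8) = (t - 5)*(t - 4)*(t + 2)*(t + 4)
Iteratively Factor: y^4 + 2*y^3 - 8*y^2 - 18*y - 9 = (y + 1)*(y^3 + y^2 - 9*y - 9) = (y + 1)^2*(y^2 - 9) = (y + 1)^2*(y + 3)*(y - 3)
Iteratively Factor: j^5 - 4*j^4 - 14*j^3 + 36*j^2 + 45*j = (j + 3)*(j^4 - 7*j^3 + 7*j^2 + 15*j) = (j - 3)*(j + 3)*(j^3 - 4*j^2 - 5*j) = (j - 5)*(j - 3)*(j + 3)*(j^2 + j) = j*(j - 5)*(j - 3)*(j + 3)*(j + 1)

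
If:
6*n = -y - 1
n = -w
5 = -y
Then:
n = 2/3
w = -2/3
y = -5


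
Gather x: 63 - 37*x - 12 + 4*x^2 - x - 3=4*x^2 - 38*x + 48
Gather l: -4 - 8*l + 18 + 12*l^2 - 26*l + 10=12*l^2 - 34*l + 24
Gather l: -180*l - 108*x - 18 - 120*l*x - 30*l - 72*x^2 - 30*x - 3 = l*(-120*x - 210) - 72*x^2 - 138*x - 21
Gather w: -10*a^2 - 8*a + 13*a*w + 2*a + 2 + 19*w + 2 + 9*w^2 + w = -10*a^2 - 6*a + 9*w^2 + w*(13*a + 20) + 4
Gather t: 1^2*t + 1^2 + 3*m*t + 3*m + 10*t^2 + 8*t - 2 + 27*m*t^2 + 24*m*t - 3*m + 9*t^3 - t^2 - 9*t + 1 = 27*m*t + 9*t^3 + t^2*(27*m + 9)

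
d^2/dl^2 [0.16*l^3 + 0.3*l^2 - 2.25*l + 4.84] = 0.96*l + 0.6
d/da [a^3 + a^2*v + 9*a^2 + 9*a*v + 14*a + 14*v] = 3*a^2 + 2*a*v + 18*a + 9*v + 14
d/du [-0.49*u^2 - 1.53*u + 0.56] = -0.98*u - 1.53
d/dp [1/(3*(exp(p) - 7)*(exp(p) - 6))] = (13 - 2*exp(p))*exp(p)/(3*(exp(4*p) - 26*exp(3*p) + 253*exp(2*p) - 1092*exp(p) + 1764))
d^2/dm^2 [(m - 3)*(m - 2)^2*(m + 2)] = 12*m^2 - 30*m + 4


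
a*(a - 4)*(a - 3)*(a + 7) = a^4 - 37*a^2 + 84*a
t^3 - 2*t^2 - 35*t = t*(t - 7)*(t + 5)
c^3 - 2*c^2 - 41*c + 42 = (c - 7)*(c - 1)*(c + 6)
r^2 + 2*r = r*(r + 2)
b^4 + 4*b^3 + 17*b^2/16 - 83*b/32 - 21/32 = (b - 3/4)*(b + 1/4)*(b + 1)*(b + 7/2)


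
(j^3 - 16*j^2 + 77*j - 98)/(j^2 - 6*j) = (j^3 - 16*j^2 + 77*j - 98)/(j*(j - 6))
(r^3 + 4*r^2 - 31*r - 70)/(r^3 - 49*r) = (r^2 - 3*r - 10)/(r*(r - 7))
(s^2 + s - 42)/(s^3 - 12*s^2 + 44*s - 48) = (s + 7)/(s^2 - 6*s + 8)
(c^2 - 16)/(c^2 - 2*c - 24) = (c - 4)/(c - 6)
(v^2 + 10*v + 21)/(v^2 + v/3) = 3*(v^2 + 10*v + 21)/(v*(3*v + 1))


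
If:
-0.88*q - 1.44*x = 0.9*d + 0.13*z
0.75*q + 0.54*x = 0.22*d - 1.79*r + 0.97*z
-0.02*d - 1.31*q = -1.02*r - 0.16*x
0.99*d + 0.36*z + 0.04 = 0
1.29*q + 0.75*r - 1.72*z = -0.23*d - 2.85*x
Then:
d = -0.06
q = 0.01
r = 0.01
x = 0.03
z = 0.04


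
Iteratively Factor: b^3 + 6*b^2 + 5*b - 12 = (b + 4)*(b^2 + 2*b - 3) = (b + 3)*(b + 4)*(b - 1)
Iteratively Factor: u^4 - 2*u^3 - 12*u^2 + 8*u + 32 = (u + 2)*(u^3 - 4*u^2 - 4*u + 16) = (u + 2)^2*(u^2 - 6*u + 8) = (u - 4)*(u + 2)^2*(u - 2)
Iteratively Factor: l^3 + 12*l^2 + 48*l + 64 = (l + 4)*(l^2 + 8*l + 16) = (l + 4)^2*(l + 4)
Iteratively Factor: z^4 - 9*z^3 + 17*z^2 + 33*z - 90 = (z + 2)*(z^3 - 11*z^2 + 39*z - 45) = (z - 3)*(z + 2)*(z^2 - 8*z + 15) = (z - 5)*(z - 3)*(z + 2)*(z - 3)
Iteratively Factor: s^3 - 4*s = (s - 2)*(s^2 + 2*s) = (s - 2)*(s + 2)*(s)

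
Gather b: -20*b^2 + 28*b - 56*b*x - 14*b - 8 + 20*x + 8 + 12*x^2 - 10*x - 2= -20*b^2 + b*(14 - 56*x) + 12*x^2 + 10*x - 2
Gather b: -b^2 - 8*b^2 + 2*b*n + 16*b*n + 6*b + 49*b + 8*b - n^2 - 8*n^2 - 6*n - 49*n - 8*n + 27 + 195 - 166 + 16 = -9*b^2 + b*(18*n + 63) - 9*n^2 - 63*n + 72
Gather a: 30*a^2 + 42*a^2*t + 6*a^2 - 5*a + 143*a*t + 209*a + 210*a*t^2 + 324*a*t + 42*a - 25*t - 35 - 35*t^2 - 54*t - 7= a^2*(42*t + 36) + a*(210*t^2 + 467*t + 246) - 35*t^2 - 79*t - 42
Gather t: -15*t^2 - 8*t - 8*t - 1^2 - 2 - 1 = -15*t^2 - 16*t - 4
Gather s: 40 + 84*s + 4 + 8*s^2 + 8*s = 8*s^2 + 92*s + 44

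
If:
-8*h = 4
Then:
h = -1/2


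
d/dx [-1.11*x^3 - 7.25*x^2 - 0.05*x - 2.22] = -3.33*x^2 - 14.5*x - 0.05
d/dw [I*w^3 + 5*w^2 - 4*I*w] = 3*I*w^2 + 10*w - 4*I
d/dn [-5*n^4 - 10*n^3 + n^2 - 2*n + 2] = -20*n^3 - 30*n^2 + 2*n - 2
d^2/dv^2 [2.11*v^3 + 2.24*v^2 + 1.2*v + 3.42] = 12.66*v + 4.48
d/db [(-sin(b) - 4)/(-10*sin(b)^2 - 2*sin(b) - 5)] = (-80*sin(b) + 5*cos(2*b) - 8)*cos(b)/(10*sin(b)^2 + 2*sin(b) + 5)^2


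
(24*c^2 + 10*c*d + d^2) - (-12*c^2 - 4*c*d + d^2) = 36*c^2 + 14*c*d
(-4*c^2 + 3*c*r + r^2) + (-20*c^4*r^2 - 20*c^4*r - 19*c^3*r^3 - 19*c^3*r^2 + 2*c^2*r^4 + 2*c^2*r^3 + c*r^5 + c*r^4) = -20*c^4*r^2 - 20*c^4*r - 19*c^3*r^3 - 19*c^3*r^2 + 2*c^2*r^4 + 2*c^2*r^3 - 4*c^2 + c*r^5 + c*r^4 + 3*c*r + r^2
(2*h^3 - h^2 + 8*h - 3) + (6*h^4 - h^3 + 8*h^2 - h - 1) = 6*h^4 + h^3 + 7*h^2 + 7*h - 4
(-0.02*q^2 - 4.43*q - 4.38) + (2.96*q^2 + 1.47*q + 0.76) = 2.94*q^2 - 2.96*q - 3.62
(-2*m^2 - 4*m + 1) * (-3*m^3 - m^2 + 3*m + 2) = 6*m^5 + 14*m^4 - 5*m^3 - 17*m^2 - 5*m + 2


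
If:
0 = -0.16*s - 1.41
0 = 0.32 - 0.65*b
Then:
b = 0.49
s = -8.81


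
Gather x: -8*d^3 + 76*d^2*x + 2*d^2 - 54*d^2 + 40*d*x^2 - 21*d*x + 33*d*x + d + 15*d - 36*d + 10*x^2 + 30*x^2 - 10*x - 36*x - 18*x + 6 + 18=-8*d^3 - 52*d^2 - 20*d + x^2*(40*d + 40) + x*(76*d^2 + 12*d - 64) + 24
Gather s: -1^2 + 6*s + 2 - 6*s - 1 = 0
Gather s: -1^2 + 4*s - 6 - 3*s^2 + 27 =-3*s^2 + 4*s + 20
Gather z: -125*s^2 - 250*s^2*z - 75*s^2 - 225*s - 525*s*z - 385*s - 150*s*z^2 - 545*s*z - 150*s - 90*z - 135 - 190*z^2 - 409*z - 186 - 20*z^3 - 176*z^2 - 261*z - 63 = -200*s^2 - 760*s - 20*z^3 + z^2*(-150*s - 366) + z*(-250*s^2 - 1070*s - 760) - 384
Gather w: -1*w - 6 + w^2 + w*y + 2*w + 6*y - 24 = w^2 + w*(y + 1) + 6*y - 30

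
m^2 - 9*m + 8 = (m - 8)*(m - 1)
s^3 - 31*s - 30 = (s - 6)*(s + 1)*(s + 5)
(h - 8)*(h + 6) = h^2 - 2*h - 48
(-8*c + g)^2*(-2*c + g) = -128*c^3 + 96*c^2*g - 18*c*g^2 + g^3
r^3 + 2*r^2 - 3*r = r*(r - 1)*(r + 3)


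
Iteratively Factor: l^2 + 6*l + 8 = (l + 4)*(l + 2)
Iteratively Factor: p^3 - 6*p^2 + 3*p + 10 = (p - 5)*(p^2 - p - 2) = (p - 5)*(p + 1)*(p - 2)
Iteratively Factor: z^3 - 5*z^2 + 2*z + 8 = (z - 4)*(z^2 - z - 2) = (z - 4)*(z - 2)*(z + 1)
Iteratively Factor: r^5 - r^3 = (r - 1)*(r^4 + r^3) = r*(r - 1)*(r^3 + r^2) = r^2*(r - 1)*(r^2 + r) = r^3*(r - 1)*(r + 1)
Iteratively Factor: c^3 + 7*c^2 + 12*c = (c)*(c^2 + 7*c + 12) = c*(c + 3)*(c + 4)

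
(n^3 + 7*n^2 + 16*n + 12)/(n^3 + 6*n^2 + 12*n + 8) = (n + 3)/(n + 2)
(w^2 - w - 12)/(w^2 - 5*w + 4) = (w + 3)/(w - 1)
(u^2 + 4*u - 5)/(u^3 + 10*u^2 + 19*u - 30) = 1/(u + 6)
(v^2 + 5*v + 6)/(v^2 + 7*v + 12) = (v + 2)/(v + 4)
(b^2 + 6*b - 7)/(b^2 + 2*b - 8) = (b^2 + 6*b - 7)/(b^2 + 2*b - 8)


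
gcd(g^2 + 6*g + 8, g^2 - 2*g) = 1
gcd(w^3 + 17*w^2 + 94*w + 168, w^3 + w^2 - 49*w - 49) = w + 7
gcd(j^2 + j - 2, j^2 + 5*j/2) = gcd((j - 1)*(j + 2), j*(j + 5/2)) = 1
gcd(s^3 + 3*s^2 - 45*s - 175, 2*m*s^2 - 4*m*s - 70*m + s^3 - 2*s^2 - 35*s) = s^2 - 2*s - 35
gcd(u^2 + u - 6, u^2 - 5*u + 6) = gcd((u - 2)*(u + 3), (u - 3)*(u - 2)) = u - 2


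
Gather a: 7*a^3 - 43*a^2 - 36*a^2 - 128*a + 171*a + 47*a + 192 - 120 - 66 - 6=7*a^3 - 79*a^2 + 90*a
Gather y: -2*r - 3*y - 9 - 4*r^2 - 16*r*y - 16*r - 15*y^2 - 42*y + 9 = -4*r^2 - 18*r - 15*y^2 + y*(-16*r - 45)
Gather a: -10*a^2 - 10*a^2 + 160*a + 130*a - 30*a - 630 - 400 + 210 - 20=-20*a^2 + 260*a - 840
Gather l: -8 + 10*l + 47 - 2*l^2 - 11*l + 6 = -2*l^2 - l + 45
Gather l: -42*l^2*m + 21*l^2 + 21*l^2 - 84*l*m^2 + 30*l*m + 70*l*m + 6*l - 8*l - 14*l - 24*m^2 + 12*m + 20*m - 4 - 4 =l^2*(42 - 42*m) + l*(-84*m^2 + 100*m - 16) - 24*m^2 + 32*m - 8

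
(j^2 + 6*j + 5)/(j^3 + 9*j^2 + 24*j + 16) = (j + 5)/(j^2 + 8*j + 16)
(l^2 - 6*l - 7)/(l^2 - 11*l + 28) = (l + 1)/(l - 4)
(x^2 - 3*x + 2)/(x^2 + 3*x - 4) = (x - 2)/(x + 4)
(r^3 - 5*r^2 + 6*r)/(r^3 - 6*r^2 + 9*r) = (r - 2)/(r - 3)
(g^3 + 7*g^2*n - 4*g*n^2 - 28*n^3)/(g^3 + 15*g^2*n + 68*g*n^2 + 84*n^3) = (g - 2*n)/(g + 6*n)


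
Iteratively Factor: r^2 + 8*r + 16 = (r + 4)*(r + 4)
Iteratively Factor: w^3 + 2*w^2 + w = (w + 1)*(w^2 + w) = w*(w + 1)*(w + 1)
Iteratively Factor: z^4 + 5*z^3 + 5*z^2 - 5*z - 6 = (z + 3)*(z^3 + 2*z^2 - z - 2) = (z - 1)*(z + 3)*(z^2 + 3*z + 2) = (z - 1)*(z + 1)*(z + 3)*(z + 2)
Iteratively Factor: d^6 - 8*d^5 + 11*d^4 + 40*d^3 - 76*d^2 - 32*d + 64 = (d + 1)*(d^5 - 9*d^4 + 20*d^3 + 20*d^2 - 96*d + 64) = (d + 1)*(d + 2)*(d^4 - 11*d^3 + 42*d^2 - 64*d + 32) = (d - 4)*(d + 1)*(d + 2)*(d^3 - 7*d^2 + 14*d - 8) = (d - 4)*(d - 2)*(d + 1)*(d + 2)*(d^2 - 5*d + 4) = (d - 4)*(d - 2)*(d - 1)*(d + 1)*(d + 2)*(d - 4)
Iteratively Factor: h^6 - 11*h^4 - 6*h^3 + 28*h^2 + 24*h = (h)*(h^5 - 11*h^3 - 6*h^2 + 28*h + 24) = h*(h + 2)*(h^4 - 2*h^3 - 7*h^2 + 8*h + 12) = h*(h + 2)^2*(h^3 - 4*h^2 + h + 6) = h*(h + 1)*(h + 2)^2*(h^2 - 5*h + 6) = h*(h - 3)*(h + 1)*(h + 2)^2*(h - 2)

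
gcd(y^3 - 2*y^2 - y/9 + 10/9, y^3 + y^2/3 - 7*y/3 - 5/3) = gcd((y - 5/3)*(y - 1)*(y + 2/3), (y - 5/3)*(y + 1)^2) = y - 5/3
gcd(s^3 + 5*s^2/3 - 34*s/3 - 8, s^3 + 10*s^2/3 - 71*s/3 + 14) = s - 3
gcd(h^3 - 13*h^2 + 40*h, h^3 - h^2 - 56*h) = h^2 - 8*h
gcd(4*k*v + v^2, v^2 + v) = v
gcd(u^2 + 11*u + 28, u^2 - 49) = u + 7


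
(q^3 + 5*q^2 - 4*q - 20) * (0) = 0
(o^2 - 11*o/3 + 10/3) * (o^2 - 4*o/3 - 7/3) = o^4 - 5*o^3 + 53*o^2/9 + 37*o/9 - 70/9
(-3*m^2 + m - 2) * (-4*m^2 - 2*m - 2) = 12*m^4 + 2*m^3 + 12*m^2 + 2*m + 4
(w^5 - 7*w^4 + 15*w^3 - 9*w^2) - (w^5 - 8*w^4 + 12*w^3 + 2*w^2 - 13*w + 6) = w^4 + 3*w^3 - 11*w^2 + 13*w - 6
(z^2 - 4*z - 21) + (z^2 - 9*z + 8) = 2*z^2 - 13*z - 13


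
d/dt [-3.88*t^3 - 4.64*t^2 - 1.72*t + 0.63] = -11.64*t^2 - 9.28*t - 1.72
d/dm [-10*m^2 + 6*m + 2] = 6 - 20*m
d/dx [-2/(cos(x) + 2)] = -2*sin(x)/(cos(x) + 2)^2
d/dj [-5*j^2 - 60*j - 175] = -10*j - 60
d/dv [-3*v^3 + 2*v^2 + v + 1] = -9*v^2 + 4*v + 1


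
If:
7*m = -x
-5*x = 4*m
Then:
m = 0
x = 0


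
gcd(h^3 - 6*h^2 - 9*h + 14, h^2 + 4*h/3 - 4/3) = h + 2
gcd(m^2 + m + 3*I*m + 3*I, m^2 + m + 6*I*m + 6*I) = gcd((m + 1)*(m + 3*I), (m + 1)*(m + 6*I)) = m + 1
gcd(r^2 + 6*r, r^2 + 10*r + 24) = r + 6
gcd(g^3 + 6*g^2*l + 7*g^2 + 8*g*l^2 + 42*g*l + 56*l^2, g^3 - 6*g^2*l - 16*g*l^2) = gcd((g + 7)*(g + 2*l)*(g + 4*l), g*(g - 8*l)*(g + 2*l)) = g + 2*l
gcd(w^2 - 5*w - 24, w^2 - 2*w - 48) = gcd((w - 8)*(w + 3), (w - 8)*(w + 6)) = w - 8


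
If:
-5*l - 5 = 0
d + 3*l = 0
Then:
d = 3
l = -1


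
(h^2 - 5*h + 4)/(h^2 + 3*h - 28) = (h - 1)/(h + 7)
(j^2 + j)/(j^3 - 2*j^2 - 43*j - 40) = j/(j^2 - 3*j - 40)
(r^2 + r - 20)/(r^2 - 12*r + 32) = (r + 5)/(r - 8)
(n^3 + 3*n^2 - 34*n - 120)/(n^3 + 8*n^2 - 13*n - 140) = (n^2 - 2*n - 24)/(n^2 + 3*n - 28)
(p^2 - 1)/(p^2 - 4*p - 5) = (p - 1)/(p - 5)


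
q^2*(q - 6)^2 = q^4 - 12*q^3 + 36*q^2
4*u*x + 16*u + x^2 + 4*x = (4*u + x)*(x + 4)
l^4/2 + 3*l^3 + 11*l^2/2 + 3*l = l*(l/2 + 1)*(l + 1)*(l + 3)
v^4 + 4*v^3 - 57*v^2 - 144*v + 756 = (v - 6)*(v - 3)*(v + 6)*(v + 7)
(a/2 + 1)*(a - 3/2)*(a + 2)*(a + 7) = a^4/2 + 19*a^3/4 + 31*a^2/4 - 10*a - 21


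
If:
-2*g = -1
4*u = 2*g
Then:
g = 1/2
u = 1/4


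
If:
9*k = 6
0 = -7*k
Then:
No Solution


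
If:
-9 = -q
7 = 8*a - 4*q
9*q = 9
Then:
No Solution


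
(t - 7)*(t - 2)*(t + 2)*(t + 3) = t^4 - 4*t^3 - 25*t^2 + 16*t + 84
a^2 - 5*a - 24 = (a - 8)*(a + 3)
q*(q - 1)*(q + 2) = q^3 + q^2 - 2*q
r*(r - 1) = r^2 - r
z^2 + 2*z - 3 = (z - 1)*(z + 3)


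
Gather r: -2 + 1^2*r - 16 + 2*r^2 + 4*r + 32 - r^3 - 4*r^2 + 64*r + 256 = -r^3 - 2*r^2 + 69*r + 270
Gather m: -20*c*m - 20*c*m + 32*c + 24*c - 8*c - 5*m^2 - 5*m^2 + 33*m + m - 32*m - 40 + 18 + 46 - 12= 48*c - 10*m^2 + m*(2 - 40*c) + 12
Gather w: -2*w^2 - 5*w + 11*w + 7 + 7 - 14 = -2*w^2 + 6*w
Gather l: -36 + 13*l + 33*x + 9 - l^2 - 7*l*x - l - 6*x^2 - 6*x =-l^2 + l*(12 - 7*x) - 6*x^2 + 27*x - 27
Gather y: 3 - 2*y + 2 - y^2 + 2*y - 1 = 4 - y^2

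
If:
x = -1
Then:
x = -1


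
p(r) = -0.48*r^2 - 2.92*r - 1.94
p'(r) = -0.96*r - 2.92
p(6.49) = -41.11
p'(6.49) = -9.15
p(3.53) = -18.23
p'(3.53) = -6.31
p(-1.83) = 1.80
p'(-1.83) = -1.16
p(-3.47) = 2.41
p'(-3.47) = 0.41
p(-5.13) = 0.41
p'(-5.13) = 2.00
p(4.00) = -21.30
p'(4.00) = -6.76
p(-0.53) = -0.53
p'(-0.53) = -2.41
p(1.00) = -5.34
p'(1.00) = -3.88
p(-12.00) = -36.02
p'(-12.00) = 8.60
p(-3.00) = 2.50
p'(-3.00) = -0.04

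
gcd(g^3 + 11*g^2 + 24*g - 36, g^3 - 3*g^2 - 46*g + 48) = g^2 + 5*g - 6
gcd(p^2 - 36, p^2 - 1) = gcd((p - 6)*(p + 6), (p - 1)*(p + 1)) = 1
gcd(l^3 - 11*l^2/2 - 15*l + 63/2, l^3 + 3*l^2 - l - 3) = l + 3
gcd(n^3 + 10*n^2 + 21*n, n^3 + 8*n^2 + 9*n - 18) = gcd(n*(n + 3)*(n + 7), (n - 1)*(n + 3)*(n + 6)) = n + 3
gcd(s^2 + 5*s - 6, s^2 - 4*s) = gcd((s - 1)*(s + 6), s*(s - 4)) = 1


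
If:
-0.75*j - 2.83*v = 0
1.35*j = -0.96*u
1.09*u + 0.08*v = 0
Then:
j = 0.00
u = 0.00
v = 0.00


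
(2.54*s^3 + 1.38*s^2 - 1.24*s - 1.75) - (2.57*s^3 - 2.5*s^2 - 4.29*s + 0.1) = -0.0299999999999998*s^3 + 3.88*s^2 + 3.05*s - 1.85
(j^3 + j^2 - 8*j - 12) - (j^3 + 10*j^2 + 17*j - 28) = -9*j^2 - 25*j + 16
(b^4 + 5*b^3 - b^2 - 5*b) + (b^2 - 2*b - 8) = b^4 + 5*b^3 - 7*b - 8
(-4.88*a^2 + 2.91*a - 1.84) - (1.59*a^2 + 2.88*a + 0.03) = -6.47*a^2 + 0.0300000000000002*a - 1.87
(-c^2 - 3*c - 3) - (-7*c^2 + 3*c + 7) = 6*c^2 - 6*c - 10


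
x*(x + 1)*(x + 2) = x^3 + 3*x^2 + 2*x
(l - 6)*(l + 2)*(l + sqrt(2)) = l^3 - 4*l^2 + sqrt(2)*l^2 - 12*l - 4*sqrt(2)*l - 12*sqrt(2)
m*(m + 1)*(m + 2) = m^3 + 3*m^2 + 2*m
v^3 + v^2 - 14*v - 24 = (v - 4)*(v + 2)*(v + 3)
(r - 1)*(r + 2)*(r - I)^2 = r^4 + r^3 - 2*I*r^3 - 3*r^2 - 2*I*r^2 - r + 4*I*r + 2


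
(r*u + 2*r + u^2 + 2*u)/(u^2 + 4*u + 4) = (r + u)/(u + 2)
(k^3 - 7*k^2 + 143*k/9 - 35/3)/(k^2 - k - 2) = (-k^3 + 7*k^2 - 143*k/9 + 35/3)/(-k^2 + k + 2)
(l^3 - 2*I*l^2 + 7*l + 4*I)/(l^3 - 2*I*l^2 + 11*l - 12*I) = (l^2 + 2*I*l - 1)/(l^2 + 2*I*l + 3)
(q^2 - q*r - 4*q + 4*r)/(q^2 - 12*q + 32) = (q - r)/(q - 8)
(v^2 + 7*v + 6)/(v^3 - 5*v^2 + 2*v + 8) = (v + 6)/(v^2 - 6*v + 8)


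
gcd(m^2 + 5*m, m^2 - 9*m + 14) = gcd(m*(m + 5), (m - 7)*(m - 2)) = 1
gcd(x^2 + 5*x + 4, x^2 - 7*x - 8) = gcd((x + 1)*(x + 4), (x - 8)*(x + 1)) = x + 1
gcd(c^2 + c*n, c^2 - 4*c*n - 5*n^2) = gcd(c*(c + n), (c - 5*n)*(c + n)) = c + n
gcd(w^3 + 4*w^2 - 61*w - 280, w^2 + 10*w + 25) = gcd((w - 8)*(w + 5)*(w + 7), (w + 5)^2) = w + 5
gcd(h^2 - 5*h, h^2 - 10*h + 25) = h - 5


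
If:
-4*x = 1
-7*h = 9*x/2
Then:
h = 9/56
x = -1/4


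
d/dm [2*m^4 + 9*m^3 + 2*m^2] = m*(8*m^2 + 27*m + 4)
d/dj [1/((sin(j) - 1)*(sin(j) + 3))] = -2*(sin(j) + 1)*cos(j)/((sin(j) - 1)^2*(sin(j) + 3)^2)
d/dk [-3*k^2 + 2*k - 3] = 2 - 6*k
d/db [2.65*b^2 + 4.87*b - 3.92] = 5.3*b + 4.87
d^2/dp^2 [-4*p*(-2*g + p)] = -8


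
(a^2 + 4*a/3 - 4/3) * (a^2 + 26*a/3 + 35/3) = a^4 + 10*a^3 + 197*a^2/9 + 4*a - 140/9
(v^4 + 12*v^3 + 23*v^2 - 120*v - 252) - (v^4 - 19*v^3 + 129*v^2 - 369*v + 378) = 31*v^3 - 106*v^2 + 249*v - 630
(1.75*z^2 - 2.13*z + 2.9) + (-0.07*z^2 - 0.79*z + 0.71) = 1.68*z^2 - 2.92*z + 3.61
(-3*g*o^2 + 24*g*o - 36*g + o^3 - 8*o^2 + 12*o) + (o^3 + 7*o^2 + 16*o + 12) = -3*g*o^2 + 24*g*o - 36*g + 2*o^3 - o^2 + 28*o + 12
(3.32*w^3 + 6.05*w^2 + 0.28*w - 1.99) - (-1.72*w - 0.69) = 3.32*w^3 + 6.05*w^2 + 2.0*w - 1.3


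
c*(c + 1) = c^2 + c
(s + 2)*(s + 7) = s^2 + 9*s + 14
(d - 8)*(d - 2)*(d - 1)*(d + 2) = d^4 - 9*d^3 + 4*d^2 + 36*d - 32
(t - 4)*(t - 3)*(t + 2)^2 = t^4 - 3*t^3 - 12*t^2 + 20*t + 48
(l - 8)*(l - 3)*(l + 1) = l^3 - 10*l^2 + 13*l + 24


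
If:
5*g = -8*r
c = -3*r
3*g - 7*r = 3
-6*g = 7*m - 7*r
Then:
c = 45/59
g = 24/59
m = -249/413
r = -15/59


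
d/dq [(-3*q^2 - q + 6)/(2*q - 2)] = (-3*q^2 + 6*q - 5)/(2*(q^2 - 2*q + 1))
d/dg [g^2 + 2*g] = 2*g + 2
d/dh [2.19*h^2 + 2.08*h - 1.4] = 4.38*h + 2.08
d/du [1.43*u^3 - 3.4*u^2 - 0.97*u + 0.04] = 4.29*u^2 - 6.8*u - 0.97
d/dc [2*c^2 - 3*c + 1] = 4*c - 3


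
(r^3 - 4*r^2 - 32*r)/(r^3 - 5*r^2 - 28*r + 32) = r/(r - 1)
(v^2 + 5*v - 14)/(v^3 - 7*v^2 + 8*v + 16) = (v^2 + 5*v - 14)/(v^3 - 7*v^2 + 8*v + 16)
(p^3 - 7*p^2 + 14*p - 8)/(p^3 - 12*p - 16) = (p^2 - 3*p + 2)/(p^2 + 4*p + 4)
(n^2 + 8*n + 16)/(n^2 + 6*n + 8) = (n + 4)/(n + 2)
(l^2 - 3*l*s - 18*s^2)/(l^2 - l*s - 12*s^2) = (-l + 6*s)/(-l + 4*s)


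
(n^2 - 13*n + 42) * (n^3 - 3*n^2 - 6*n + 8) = n^5 - 16*n^4 + 75*n^3 - 40*n^2 - 356*n + 336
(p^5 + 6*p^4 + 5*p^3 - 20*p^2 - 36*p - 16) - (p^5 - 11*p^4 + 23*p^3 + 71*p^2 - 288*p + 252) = 17*p^4 - 18*p^3 - 91*p^2 + 252*p - 268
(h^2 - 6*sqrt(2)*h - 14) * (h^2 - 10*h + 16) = h^4 - 10*h^3 - 6*sqrt(2)*h^3 + 2*h^2 + 60*sqrt(2)*h^2 - 96*sqrt(2)*h + 140*h - 224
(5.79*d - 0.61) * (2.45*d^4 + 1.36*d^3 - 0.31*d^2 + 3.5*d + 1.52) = 14.1855*d^5 + 6.3799*d^4 - 2.6245*d^3 + 20.4541*d^2 + 6.6658*d - 0.9272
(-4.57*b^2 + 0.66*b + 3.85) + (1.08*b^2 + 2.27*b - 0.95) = -3.49*b^2 + 2.93*b + 2.9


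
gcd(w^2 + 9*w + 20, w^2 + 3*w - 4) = w + 4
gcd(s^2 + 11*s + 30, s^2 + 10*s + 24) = s + 6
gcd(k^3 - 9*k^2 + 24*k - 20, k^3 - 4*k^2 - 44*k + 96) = k - 2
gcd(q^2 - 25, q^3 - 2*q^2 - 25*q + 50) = q^2 - 25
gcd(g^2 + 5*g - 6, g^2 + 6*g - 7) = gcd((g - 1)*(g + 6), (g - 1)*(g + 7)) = g - 1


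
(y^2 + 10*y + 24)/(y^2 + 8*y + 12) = (y + 4)/(y + 2)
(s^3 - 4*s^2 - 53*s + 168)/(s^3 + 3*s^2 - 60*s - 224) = (s - 3)/(s + 4)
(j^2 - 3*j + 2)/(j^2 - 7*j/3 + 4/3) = 3*(j - 2)/(3*j - 4)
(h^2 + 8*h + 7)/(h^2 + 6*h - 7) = (h + 1)/(h - 1)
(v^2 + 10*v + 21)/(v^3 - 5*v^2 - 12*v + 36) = (v + 7)/(v^2 - 8*v + 12)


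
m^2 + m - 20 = (m - 4)*(m + 5)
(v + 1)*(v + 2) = v^2 + 3*v + 2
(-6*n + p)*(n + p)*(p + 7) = -6*n^2*p - 42*n^2 - 5*n*p^2 - 35*n*p + p^3 + 7*p^2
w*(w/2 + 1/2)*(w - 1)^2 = w^4/2 - w^3/2 - w^2/2 + w/2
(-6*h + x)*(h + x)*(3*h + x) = -18*h^3 - 21*h^2*x - 2*h*x^2 + x^3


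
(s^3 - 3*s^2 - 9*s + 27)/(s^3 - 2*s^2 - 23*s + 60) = (s^2 - 9)/(s^2 + s - 20)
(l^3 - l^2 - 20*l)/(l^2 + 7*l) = (l^2 - l - 20)/(l + 7)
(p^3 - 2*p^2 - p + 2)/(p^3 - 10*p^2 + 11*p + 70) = (p^3 - 2*p^2 - p + 2)/(p^3 - 10*p^2 + 11*p + 70)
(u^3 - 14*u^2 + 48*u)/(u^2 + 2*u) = (u^2 - 14*u + 48)/(u + 2)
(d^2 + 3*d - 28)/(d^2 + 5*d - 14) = (d - 4)/(d - 2)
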